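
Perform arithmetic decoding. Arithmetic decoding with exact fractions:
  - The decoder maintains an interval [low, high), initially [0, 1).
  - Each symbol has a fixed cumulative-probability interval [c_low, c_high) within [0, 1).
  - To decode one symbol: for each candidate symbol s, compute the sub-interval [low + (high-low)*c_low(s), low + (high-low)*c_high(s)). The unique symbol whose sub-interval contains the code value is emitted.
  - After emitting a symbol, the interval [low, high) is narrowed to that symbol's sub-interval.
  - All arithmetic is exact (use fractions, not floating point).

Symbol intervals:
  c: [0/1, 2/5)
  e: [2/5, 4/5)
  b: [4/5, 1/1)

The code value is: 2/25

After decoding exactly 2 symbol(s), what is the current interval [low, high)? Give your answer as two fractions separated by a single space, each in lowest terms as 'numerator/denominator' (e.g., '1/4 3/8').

Step 1: interval [0/1, 1/1), width = 1/1 - 0/1 = 1/1
  'c': [0/1 + 1/1*0/1, 0/1 + 1/1*2/5) = [0/1, 2/5) <- contains code 2/25
  'e': [0/1 + 1/1*2/5, 0/1 + 1/1*4/5) = [2/5, 4/5)
  'b': [0/1 + 1/1*4/5, 0/1 + 1/1*1/1) = [4/5, 1/1)
  emit 'c', narrow to [0/1, 2/5)
Step 2: interval [0/1, 2/5), width = 2/5 - 0/1 = 2/5
  'c': [0/1 + 2/5*0/1, 0/1 + 2/5*2/5) = [0/1, 4/25) <- contains code 2/25
  'e': [0/1 + 2/5*2/5, 0/1 + 2/5*4/5) = [4/25, 8/25)
  'b': [0/1 + 2/5*4/5, 0/1 + 2/5*1/1) = [8/25, 2/5)
  emit 'c', narrow to [0/1, 4/25)

Answer: 0/1 4/25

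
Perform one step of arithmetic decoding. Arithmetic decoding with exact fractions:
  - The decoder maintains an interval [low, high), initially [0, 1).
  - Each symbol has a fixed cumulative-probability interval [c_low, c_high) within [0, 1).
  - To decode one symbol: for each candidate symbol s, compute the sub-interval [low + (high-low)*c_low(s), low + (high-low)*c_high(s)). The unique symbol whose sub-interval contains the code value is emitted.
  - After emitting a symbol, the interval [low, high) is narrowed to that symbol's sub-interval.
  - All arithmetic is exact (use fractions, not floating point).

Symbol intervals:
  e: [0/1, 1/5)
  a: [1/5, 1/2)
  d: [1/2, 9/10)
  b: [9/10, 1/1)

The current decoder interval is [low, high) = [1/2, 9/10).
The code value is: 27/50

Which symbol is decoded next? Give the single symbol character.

Interval width = high − low = 9/10 − 1/2 = 2/5
Scaled code = (code − low) / width = (27/50 − 1/2) / 2/5 = 1/10
  e: [0/1, 1/5) ← scaled code falls here ✓
  a: [1/5, 1/2) 
  d: [1/2, 9/10) 
  b: [9/10, 1/1) 

Answer: e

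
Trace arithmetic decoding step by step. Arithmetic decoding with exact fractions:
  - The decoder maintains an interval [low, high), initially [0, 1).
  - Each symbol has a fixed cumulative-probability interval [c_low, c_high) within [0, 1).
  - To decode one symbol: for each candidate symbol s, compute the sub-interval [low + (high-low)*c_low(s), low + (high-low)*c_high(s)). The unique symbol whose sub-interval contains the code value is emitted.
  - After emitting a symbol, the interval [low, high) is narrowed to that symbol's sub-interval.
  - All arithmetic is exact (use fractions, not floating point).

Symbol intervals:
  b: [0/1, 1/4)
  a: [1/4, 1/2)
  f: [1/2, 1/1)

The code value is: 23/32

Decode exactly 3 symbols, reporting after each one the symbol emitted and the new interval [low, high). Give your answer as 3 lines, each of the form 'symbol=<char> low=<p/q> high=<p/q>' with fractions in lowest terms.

Step 1: interval [0/1, 1/1), width = 1/1 - 0/1 = 1/1
  'b': [0/1 + 1/1*0/1, 0/1 + 1/1*1/4) = [0/1, 1/4)
  'a': [0/1 + 1/1*1/4, 0/1 + 1/1*1/2) = [1/4, 1/2)
  'f': [0/1 + 1/1*1/2, 0/1 + 1/1*1/1) = [1/2, 1/1) <- contains code 23/32
  emit 'f', narrow to [1/2, 1/1)
Step 2: interval [1/2, 1/1), width = 1/1 - 1/2 = 1/2
  'b': [1/2 + 1/2*0/1, 1/2 + 1/2*1/4) = [1/2, 5/8)
  'a': [1/2 + 1/2*1/4, 1/2 + 1/2*1/2) = [5/8, 3/4) <- contains code 23/32
  'f': [1/2 + 1/2*1/2, 1/2 + 1/2*1/1) = [3/4, 1/1)
  emit 'a', narrow to [5/8, 3/4)
Step 3: interval [5/8, 3/4), width = 3/4 - 5/8 = 1/8
  'b': [5/8 + 1/8*0/1, 5/8 + 1/8*1/4) = [5/8, 21/32)
  'a': [5/8 + 1/8*1/4, 5/8 + 1/8*1/2) = [21/32, 11/16)
  'f': [5/8 + 1/8*1/2, 5/8 + 1/8*1/1) = [11/16, 3/4) <- contains code 23/32
  emit 'f', narrow to [11/16, 3/4)

Answer: symbol=f low=1/2 high=1/1
symbol=a low=5/8 high=3/4
symbol=f low=11/16 high=3/4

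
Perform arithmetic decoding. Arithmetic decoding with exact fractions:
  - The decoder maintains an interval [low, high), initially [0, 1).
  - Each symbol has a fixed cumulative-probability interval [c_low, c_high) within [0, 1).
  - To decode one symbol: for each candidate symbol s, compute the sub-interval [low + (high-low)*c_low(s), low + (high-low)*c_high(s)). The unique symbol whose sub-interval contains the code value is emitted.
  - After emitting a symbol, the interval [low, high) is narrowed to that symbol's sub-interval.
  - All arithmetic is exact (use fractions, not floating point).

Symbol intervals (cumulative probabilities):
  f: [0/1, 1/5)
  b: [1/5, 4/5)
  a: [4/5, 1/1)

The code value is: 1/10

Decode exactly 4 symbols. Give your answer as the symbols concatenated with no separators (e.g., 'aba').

Answer: fbbb

Derivation:
Step 1: interval [0/1, 1/1), width = 1/1 - 0/1 = 1/1
  'f': [0/1 + 1/1*0/1, 0/1 + 1/1*1/5) = [0/1, 1/5) <- contains code 1/10
  'b': [0/1 + 1/1*1/5, 0/1 + 1/1*4/5) = [1/5, 4/5)
  'a': [0/1 + 1/1*4/5, 0/1 + 1/1*1/1) = [4/5, 1/1)
  emit 'f', narrow to [0/1, 1/5)
Step 2: interval [0/1, 1/5), width = 1/5 - 0/1 = 1/5
  'f': [0/1 + 1/5*0/1, 0/1 + 1/5*1/5) = [0/1, 1/25)
  'b': [0/1 + 1/5*1/5, 0/1 + 1/5*4/5) = [1/25, 4/25) <- contains code 1/10
  'a': [0/1 + 1/5*4/5, 0/1 + 1/5*1/1) = [4/25, 1/5)
  emit 'b', narrow to [1/25, 4/25)
Step 3: interval [1/25, 4/25), width = 4/25 - 1/25 = 3/25
  'f': [1/25 + 3/25*0/1, 1/25 + 3/25*1/5) = [1/25, 8/125)
  'b': [1/25 + 3/25*1/5, 1/25 + 3/25*4/5) = [8/125, 17/125) <- contains code 1/10
  'a': [1/25 + 3/25*4/5, 1/25 + 3/25*1/1) = [17/125, 4/25)
  emit 'b', narrow to [8/125, 17/125)
Step 4: interval [8/125, 17/125), width = 17/125 - 8/125 = 9/125
  'f': [8/125 + 9/125*0/1, 8/125 + 9/125*1/5) = [8/125, 49/625)
  'b': [8/125 + 9/125*1/5, 8/125 + 9/125*4/5) = [49/625, 76/625) <- contains code 1/10
  'a': [8/125 + 9/125*4/5, 8/125 + 9/125*1/1) = [76/625, 17/125)
  emit 'b', narrow to [49/625, 76/625)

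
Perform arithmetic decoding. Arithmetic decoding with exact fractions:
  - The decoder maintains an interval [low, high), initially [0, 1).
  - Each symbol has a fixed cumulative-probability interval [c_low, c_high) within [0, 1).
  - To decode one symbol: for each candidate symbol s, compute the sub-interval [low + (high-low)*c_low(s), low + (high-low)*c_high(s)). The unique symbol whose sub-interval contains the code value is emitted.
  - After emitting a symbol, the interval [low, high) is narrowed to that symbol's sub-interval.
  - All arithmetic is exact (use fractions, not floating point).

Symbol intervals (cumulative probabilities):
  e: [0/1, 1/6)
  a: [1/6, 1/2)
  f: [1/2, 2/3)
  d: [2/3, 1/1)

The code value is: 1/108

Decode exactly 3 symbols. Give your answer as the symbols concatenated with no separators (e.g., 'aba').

Step 1: interval [0/1, 1/1), width = 1/1 - 0/1 = 1/1
  'e': [0/1 + 1/1*0/1, 0/1 + 1/1*1/6) = [0/1, 1/6) <- contains code 1/108
  'a': [0/1 + 1/1*1/6, 0/1 + 1/1*1/2) = [1/6, 1/2)
  'f': [0/1 + 1/1*1/2, 0/1 + 1/1*2/3) = [1/2, 2/3)
  'd': [0/1 + 1/1*2/3, 0/1 + 1/1*1/1) = [2/3, 1/1)
  emit 'e', narrow to [0/1, 1/6)
Step 2: interval [0/1, 1/6), width = 1/6 - 0/1 = 1/6
  'e': [0/1 + 1/6*0/1, 0/1 + 1/6*1/6) = [0/1, 1/36) <- contains code 1/108
  'a': [0/1 + 1/6*1/6, 0/1 + 1/6*1/2) = [1/36, 1/12)
  'f': [0/1 + 1/6*1/2, 0/1 + 1/6*2/3) = [1/12, 1/9)
  'd': [0/1 + 1/6*2/3, 0/1 + 1/6*1/1) = [1/9, 1/6)
  emit 'e', narrow to [0/1, 1/36)
Step 3: interval [0/1, 1/36), width = 1/36 - 0/1 = 1/36
  'e': [0/1 + 1/36*0/1, 0/1 + 1/36*1/6) = [0/1, 1/216)
  'a': [0/1 + 1/36*1/6, 0/1 + 1/36*1/2) = [1/216, 1/72) <- contains code 1/108
  'f': [0/1 + 1/36*1/2, 0/1 + 1/36*2/3) = [1/72, 1/54)
  'd': [0/1 + 1/36*2/3, 0/1 + 1/36*1/1) = [1/54, 1/36)
  emit 'a', narrow to [1/216, 1/72)

Answer: eea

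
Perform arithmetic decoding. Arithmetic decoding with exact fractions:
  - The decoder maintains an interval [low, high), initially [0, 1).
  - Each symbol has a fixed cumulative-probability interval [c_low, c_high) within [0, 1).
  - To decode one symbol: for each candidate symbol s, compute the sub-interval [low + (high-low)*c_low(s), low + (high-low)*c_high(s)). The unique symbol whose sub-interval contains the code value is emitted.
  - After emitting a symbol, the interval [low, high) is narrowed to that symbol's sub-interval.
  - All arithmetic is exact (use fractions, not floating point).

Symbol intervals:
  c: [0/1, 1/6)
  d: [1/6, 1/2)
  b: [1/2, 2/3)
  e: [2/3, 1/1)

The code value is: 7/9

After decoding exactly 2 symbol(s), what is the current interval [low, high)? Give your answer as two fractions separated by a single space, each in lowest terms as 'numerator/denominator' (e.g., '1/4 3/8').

Step 1: interval [0/1, 1/1), width = 1/1 - 0/1 = 1/1
  'c': [0/1 + 1/1*0/1, 0/1 + 1/1*1/6) = [0/1, 1/6)
  'd': [0/1 + 1/1*1/6, 0/1 + 1/1*1/2) = [1/6, 1/2)
  'b': [0/1 + 1/1*1/2, 0/1 + 1/1*2/3) = [1/2, 2/3)
  'e': [0/1 + 1/1*2/3, 0/1 + 1/1*1/1) = [2/3, 1/1) <- contains code 7/9
  emit 'e', narrow to [2/3, 1/1)
Step 2: interval [2/3, 1/1), width = 1/1 - 2/3 = 1/3
  'c': [2/3 + 1/3*0/1, 2/3 + 1/3*1/6) = [2/3, 13/18)
  'd': [2/3 + 1/3*1/6, 2/3 + 1/3*1/2) = [13/18, 5/6) <- contains code 7/9
  'b': [2/3 + 1/3*1/2, 2/3 + 1/3*2/3) = [5/6, 8/9)
  'e': [2/3 + 1/3*2/3, 2/3 + 1/3*1/1) = [8/9, 1/1)
  emit 'd', narrow to [13/18, 5/6)

Answer: 13/18 5/6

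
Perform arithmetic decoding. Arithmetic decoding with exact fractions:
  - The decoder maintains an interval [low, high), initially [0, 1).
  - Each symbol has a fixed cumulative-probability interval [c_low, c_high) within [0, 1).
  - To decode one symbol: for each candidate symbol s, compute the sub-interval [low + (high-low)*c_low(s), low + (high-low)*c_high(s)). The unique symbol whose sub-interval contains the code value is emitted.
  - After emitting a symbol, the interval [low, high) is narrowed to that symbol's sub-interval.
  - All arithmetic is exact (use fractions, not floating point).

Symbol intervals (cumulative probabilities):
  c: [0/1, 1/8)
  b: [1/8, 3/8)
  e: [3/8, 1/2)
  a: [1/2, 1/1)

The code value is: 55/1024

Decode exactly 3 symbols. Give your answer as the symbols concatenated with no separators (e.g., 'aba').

Answer: cee

Derivation:
Step 1: interval [0/1, 1/1), width = 1/1 - 0/1 = 1/1
  'c': [0/1 + 1/1*0/1, 0/1 + 1/1*1/8) = [0/1, 1/8) <- contains code 55/1024
  'b': [0/1 + 1/1*1/8, 0/1 + 1/1*3/8) = [1/8, 3/8)
  'e': [0/1 + 1/1*3/8, 0/1 + 1/1*1/2) = [3/8, 1/2)
  'a': [0/1 + 1/1*1/2, 0/1 + 1/1*1/1) = [1/2, 1/1)
  emit 'c', narrow to [0/1, 1/8)
Step 2: interval [0/1, 1/8), width = 1/8 - 0/1 = 1/8
  'c': [0/1 + 1/8*0/1, 0/1 + 1/8*1/8) = [0/1, 1/64)
  'b': [0/1 + 1/8*1/8, 0/1 + 1/8*3/8) = [1/64, 3/64)
  'e': [0/1 + 1/8*3/8, 0/1 + 1/8*1/2) = [3/64, 1/16) <- contains code 55/1024
  'a': [0/1 + 1/8*1/2, 0/1 + 1/8*1/1) = [1/16, 1/8)
  emit 'e', narrow to [3/64, 1/16)
Step 3: interval [3/64, 1/16), width = 1/16 - 3/64 = 1/64
  'c': [3/64 + 1/64*0/1, 3/64 + 1/64*1/8) = [3/64, 25/512)
  'b': [3/64 + 1/64*1/8, 3/64 + 1/64*3/8) = [25/512, 27/512)
  'e': [3/64 + 1/64*3/8, 3/64 + 1/64*1/2) = [27/512, 7/128) <- contains code 55/1024
  'a': [3/64 + 1/64*1/2, 3/64 + 1/64*1/1) = [7/128, 1/16)
  emit 'e', narrow to [27/512, 7/128)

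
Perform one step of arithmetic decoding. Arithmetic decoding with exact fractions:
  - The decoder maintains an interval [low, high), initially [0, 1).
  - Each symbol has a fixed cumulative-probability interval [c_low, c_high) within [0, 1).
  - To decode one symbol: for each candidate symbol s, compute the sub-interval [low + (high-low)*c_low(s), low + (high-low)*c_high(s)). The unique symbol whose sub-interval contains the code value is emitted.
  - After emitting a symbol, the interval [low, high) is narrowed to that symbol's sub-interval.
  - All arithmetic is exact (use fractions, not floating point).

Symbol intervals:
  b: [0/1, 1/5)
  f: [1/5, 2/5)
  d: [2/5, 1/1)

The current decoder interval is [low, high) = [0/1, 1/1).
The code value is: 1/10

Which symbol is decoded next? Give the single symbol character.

Interval width = high − low = 1/1 − 0/1 = 1/1
Scaled code = (code − low) / width = (1/10 − 0/1) / 1/1 = 1/10
  b: [0/1, 1/5) ← scaled code falls here ✓
  f: [1/5, 2/5) 
  d: [2/5, 1/1) 

Answer: b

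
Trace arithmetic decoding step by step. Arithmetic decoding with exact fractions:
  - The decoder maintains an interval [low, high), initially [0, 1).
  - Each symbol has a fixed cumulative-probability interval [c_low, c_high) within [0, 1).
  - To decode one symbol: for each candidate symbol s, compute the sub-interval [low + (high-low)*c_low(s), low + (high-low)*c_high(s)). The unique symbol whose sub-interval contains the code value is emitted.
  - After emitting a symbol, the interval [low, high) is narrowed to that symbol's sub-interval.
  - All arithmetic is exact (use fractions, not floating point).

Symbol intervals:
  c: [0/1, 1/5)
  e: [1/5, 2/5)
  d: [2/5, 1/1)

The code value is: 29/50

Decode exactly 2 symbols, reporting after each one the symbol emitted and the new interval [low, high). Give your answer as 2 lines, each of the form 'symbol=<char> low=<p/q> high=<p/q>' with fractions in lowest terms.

Answer: symbol=d low=2/5 high=1/1
symbol=e low=13/25 high=16/25

Derivation:
Step 1: interval [0/1, 1/1), width = 1/1 - 0/1 = 1/1
  'c': [0/1 + 1/1*0/1, 0/1 + 1/1*1/5) = [0/1, 1/5)
  'e': [0/1 + 1/1*1/5, 0/1 + 1/1*2/5) = [1/5, 2/5)
  'd': [0/1 + 1/1*2/5, 0/1 + 1/1*1/1) = [2/5, 1/1) <- contains code 29/50
  emit 'd', narrow to [2/5, 1/1)
Step 2: interval [2/5, 1/1), width = 1/1 - 2/5 = 3/5
  'c': [2/5 + 3/5*0/1, 2/5 + 3/5*1/5) = [2/5, 13/25)
  'e': [2/5 + 3/5*1/5, 2/5 + 3/5*2/5) = [13/25, 16/25) <- contains code 29/50
  'd': [2/5 + 3/5*2/5, 2/5 + 3/5*1/1) = [16/25, 1/1)
  emit 'e', narrow to [13/25, 16/25)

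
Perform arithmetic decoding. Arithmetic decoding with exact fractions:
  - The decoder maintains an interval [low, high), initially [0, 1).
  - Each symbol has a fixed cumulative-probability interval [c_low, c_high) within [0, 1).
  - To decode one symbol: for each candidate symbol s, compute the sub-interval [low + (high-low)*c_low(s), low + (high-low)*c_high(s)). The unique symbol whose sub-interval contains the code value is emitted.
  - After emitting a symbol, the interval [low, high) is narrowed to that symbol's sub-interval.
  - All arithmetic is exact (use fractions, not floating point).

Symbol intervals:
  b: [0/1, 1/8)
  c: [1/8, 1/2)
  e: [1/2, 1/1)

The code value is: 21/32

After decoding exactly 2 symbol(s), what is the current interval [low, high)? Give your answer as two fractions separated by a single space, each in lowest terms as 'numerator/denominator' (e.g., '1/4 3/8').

Step 1: interval [0/1, 1/1), width = 1/1 - 0/1 = 1/1
  'b': [0/1 + 1/1*0/1, 0/1 + 1/1*1/8) = [0/1, 1/8)
  'c': [0/1 + 1/1*1/8, 0/1 + 1/1*1/2) = [1/8, 1/2)
  'e': [0/1 + 1/1*1/2, 0/1 + 1/1*1/1) = [1/2, 1/1) <- contains code 21/32
  emit 'e', narrow to [1/2, 1/1)
Step 2: interval [1/2, 1/1), width = 1/1 - 1/2 = 1/2
  'b': [1/2 + 1/2*0/1, 1/2 + 1/2*1/8) = [1/2, 9/16)
  'c': [1/2 + 1/2*1/8, 1/2 + 1/2*1/2) = [9/16, 3/4) <- contains code 21/32
  'e': [1/2 + 1/2*1/2, 1/2 + 1/2*1/1) = [3/4, 1/1)
  emit 'c', narrow to [9/16, 3/4)

Answer: 9/16 3/4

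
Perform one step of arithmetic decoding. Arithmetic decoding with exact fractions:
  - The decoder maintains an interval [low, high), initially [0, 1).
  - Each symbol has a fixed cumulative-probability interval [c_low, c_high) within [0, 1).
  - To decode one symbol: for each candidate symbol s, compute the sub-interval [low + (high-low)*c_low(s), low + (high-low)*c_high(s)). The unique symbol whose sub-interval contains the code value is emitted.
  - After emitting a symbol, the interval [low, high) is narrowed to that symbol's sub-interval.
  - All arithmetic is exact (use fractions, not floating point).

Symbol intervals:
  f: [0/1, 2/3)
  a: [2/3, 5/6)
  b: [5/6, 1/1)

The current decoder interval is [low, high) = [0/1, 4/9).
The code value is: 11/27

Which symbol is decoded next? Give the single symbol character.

Answer: b

Derivation:
Interval width = high − low = 4/9 − 0/1 = 4/9
Scaled code = (code − low) / width = (11/27 − 0/1) / 4/9 = 11/12
  f: [0/1, 2/3) 
  a: [2/3, 5/6) 
  b: [5/6, 1/1) ← scaled code falls here ✓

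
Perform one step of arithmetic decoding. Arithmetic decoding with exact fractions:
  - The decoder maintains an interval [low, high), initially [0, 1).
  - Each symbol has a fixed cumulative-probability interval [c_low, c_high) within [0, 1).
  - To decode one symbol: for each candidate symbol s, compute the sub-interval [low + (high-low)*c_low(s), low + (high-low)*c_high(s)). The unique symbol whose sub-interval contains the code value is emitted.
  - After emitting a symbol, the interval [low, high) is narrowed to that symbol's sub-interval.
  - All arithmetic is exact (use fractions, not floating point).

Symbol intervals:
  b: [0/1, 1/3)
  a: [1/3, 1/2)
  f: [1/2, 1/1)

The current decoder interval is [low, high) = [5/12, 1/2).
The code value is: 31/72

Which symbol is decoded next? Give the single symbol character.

Interval width = high − low = 1/2 − 5/12 = 1/12
Scaled code = (code − low) / width = (31/72 − 5/12) / 1/12 = 1/6
  b: [0/1, 1/3) ← scaled code falls here ✓
  a: [1/3, 1/2) 
  f: [1/2, 1/1) 

Answer: b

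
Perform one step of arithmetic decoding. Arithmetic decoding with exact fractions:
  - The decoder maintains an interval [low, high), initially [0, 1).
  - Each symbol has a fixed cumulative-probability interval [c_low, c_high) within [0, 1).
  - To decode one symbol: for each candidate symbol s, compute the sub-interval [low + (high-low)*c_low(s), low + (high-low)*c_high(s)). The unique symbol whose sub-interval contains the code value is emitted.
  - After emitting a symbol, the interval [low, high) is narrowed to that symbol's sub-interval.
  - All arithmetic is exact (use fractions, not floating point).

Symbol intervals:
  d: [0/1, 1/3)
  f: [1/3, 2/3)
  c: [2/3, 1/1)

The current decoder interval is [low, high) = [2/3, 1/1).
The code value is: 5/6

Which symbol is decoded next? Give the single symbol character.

Interval width = high − low = 1/1 − 2/3 = 1/3
Scaled code = (code − low) / width = (5/6 − 2/3) / 1/3 = 1/2
  d: [0/1, 1/3) 
  f: [1/3, 2/3) ← scaled code falls here ✓
  c: [2/3, 1/1) 

Answer: f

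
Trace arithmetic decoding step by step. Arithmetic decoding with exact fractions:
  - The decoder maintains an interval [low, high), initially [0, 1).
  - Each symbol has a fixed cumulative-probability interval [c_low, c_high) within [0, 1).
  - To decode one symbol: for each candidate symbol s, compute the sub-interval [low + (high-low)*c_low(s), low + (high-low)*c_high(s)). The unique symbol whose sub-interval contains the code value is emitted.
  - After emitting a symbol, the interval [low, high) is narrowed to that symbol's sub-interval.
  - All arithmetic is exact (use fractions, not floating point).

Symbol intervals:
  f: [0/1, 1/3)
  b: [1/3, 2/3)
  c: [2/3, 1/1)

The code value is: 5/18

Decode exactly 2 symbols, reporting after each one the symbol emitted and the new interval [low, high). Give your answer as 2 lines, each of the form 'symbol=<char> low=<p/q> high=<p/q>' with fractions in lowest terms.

Step 1: interval [0/1, 1/1), width = 1/1 - 0/1 = 1/1
  'f': [0/1 + 1/1*0/1, 0/1 + 1/1*1/3) = [0/1, 1/3) <- contains code 5/18
  'b': [0/1 + 1/1*1/3, 0/1 + 1/1*2/3) = [1/3, 2/3)
  'c': [0/1 + 1/1*2/3, 0/1 + 1/1*1/1) = [2/3, 1/1)
  emit 'f', narrow to [0/1, 1/3)
Step 2: interval [0/1, 1/3), width = 1/3 - 0/1 = 1/3
  'f': [0/1 + 1/3*0/1, 0/1 + 1/3*1/3) = [0/1, 1/9)
  'b': [0/1 + 1/3*1/3, 0/1 + 1/3*2/3) = [1/9, 2/9)
  'c': [0/1 + 1/3*2/3, 0/1 + 1/3*1/1) = [2/9, 1/3) <- contains code 5/18
  emit 'c', narrow to [2/9, 1/3)

Answer: symbol=f low=0/1 high=1/3
symbol=c low=2/9 high=1/3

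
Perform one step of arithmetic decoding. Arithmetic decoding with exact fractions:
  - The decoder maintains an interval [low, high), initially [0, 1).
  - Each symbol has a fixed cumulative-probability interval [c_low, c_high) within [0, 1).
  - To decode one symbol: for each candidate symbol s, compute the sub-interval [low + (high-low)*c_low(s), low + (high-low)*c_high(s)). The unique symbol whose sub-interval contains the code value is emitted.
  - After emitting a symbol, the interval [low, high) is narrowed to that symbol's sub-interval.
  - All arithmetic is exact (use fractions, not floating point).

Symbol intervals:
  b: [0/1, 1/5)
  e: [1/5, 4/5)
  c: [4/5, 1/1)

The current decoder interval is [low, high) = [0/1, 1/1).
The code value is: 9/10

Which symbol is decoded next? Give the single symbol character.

Interval width = high − low = 1/1 − 0/1 = 1/1
Scaled code = (code − low) / width = (9/10 − 0/1) / 1/1 = 9/10
  b: [0/1, 1/5) 
  e: [1/5, 4/5) 
  c: [4/5, 1/1) ← scaled code falls here ✓

Answer: c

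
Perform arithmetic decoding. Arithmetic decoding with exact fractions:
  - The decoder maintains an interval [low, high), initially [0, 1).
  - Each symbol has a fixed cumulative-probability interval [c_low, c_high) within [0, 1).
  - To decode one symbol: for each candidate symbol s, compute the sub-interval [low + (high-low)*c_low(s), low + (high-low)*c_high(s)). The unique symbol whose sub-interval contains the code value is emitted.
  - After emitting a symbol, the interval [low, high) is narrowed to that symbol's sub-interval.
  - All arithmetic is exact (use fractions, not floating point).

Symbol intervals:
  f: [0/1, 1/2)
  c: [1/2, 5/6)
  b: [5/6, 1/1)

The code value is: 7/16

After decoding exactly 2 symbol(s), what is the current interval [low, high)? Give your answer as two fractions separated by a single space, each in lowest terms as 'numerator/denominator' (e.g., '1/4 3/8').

Answer: 5/12 1/2

Derivation:
Step 1: interval [0/1, 1/1), width = 1/1 - 0/1 = 1/1
  'f': [0/1 + 1/1*0/1, 0/1 + 1/1*1/2) = [0/1, 1/2) <- contains code 7/16
  'c': [0/1 + 1/1*1/2, 0/1 + 1/1*5/6) = [1/2, 5/6)
  'b': [0/1 + 1/1*5/6, 0/1 + 1/1*1/1) = [5/6, 1/1)
  emit 'f', narrow to [0/1, 1/2)
Step 2: interval [0/1, 1/2), width = 1/2 - 0/1 = 1/2
  'f': [0/1 + 1/2*0/1, 0/1 + 1/2*1/2) = [0/1, 1/4)
  'c': [0/1 + 1/2*1/2, 0/1 + 1/2*5/6) = [1/4, 5/12)
  'b': [0/1 + 1/2*5/6, 0/1 + 1/2*1/1) = [5/12, 1/2) <- contains code 7/16
  emit 'b', narrow to [5/12, 1/2)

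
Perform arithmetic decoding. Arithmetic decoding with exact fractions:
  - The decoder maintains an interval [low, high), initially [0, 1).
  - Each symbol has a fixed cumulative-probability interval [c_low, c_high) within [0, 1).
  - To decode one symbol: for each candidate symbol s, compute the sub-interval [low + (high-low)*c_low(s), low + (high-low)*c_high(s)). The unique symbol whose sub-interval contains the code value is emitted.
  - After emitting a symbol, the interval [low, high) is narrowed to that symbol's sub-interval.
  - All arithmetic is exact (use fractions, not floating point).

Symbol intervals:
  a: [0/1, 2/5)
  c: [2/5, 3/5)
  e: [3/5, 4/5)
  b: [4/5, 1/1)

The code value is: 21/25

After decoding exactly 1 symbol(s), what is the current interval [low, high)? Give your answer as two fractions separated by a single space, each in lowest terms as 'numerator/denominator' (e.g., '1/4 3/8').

Step 1: interval [0/1, 1/1), width = 1/1 - 0/1 = 1/1
  'a': [0/1 + 1/1*0/1, 0/1 + 1/1*2/5) = [0/1, 2/5)
  'c': [0/1 + 1/1*2/5, 0/1 + 1/1*3/5) = [2/5, 3/5)
  'e': [0/1 + 1/1*3/5, 0/1 + 1/1*4/5) = [3/5, 4/5)
  'b': [0/1 + 1/1*4/5, 0/1 + 1/1*1/1) = [4/5, 1/1) <- contains code 21/25
  emit 'b', narrow to [4/5, 1/1)

Answer: 4/5 1/1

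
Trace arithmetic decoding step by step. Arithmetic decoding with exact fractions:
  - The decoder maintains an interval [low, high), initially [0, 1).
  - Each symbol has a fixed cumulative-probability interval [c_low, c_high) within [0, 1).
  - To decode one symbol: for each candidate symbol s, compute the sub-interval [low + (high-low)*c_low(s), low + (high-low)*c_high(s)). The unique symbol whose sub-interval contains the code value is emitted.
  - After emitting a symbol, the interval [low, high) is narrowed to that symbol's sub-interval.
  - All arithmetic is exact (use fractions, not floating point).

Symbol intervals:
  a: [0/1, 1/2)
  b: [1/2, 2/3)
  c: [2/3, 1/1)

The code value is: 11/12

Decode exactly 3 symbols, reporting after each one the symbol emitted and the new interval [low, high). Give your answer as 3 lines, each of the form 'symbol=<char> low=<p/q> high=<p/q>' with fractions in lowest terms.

Answer: symbol=c low=2/3 high=1/1
symbol=c low=8/9 high=1/1
symbol=a low=8/9 high=17/18

Derivation:
Step 1: interval [0/1, 1/1), width = 1/1 - 0/1 = 1/1
  'a': [0/1 + 1/1*0/1, 0/1 + 1/1*1/2) = [0/1, 1/2)
  'b': [0/1 + 1/1*1/2, 0/1 + 1/1*2/3) = [1/2, 2/3)
  'c': [0/1 + 1/1*2/3, 0/1 + 1/1*1/1) = [2/3, 1/1) <- contains code 11/12
  emit 'c', narrow to [2/3, 1/1)
Step 2: interval [2/3, 1/1), width = 1/1 - 2/3 = 1/3
  'a': [2/3 + 1/3*0/1, 2/3 + 1/3*1/2) = [2/3, 5/6)
  'b': [2/3 + 1/3*1/2, 2/3 + 1/3*2/3) = [5/6, 8/9)
  'c': [2/3 + 1/3*2/3, 2/3 + 1/3*1/1) = [8/9, 1/1) <- contains code 11/12
  emit 'c', narrow to [8/9, 1/1)
Step 3: interval [8/9, 1/1), width = 1/1 - 8/9 = 1/9
  'a': [8/9 + 1/9*0/1, 8/9 + 1/9*1/2) = [8/9, 17/18) <- contains code 11/12
  'b': [8/9 + 1/9*1/2, 8/9 + 1/9*2/3) = [17/18, 26/27)
  'c': [8/9 + 1/9*2/3, 8/9 + 1/9*1/1) = [26/27, 1/1)
  emit 'a', narrow to [8/9, 17/18)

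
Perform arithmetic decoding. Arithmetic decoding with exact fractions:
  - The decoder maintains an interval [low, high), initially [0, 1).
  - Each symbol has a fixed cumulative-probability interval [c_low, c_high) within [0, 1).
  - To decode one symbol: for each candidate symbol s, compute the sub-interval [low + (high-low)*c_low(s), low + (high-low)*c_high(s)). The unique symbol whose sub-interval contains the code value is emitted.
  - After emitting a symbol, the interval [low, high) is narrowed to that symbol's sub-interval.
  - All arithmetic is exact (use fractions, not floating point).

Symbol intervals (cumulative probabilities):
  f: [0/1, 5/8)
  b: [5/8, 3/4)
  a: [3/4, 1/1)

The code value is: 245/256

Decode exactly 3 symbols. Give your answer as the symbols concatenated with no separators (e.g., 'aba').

Step 1: interval [0/1, 1/1), width = 1/1 - 0/1 = 1/1
  'f': [0/1 + 1/1*0/1, 0/1 + 1/1*5/8) = [0/1, 5/8)
  'b': [0/1 + 1/1*5/8, 0/1 + 1/1*3/4) = [5/8, 3/4)
  'a': [0/1 + 1/1*3/4, 0/1 + 1/1*1/1) = [3/4, 1/1) <- contains code 245/256
  emit 'a', narrow to [3/4, 1/1)
Step 2: interval [3/4, 1/1), width = 1/1 - 3/4 = 1/4
  'f': [3/4 + 1/4*0/1, 3/4 + 1/4*5/8) = [3/4, 29/32)
  'b': [3/4 + 1/4*5/8, 3/4 + 1/4*3/4) = [29/32, 15/16)
  'a': [3/4 + 1/4*3/4, 3/4 + 1/4*1/1) = [15/16, 1/1) <- contains code 245/256
  emit 'a', narrow to [15/16, 1/1)
Step 3: interval [15/16, 1/1), width = 1/1 - 15/16 = 1/16
  'f': [15/16 + 1/16*0/1, 15/16 + 1/16*5/8) = [15/16, 125/128) <- contains code 245/256
  'b': [15/16 + 1/16*5/8, 15/16 + 1/16*3/4) = [125/128, 63/64)
  'a': [15/16 + 1/16*3/4, 15/16 + 1/16*1/1) = [63/64, 1/1)
  emit 'f', narrow to [15/16, 125/128)

Answer: aaf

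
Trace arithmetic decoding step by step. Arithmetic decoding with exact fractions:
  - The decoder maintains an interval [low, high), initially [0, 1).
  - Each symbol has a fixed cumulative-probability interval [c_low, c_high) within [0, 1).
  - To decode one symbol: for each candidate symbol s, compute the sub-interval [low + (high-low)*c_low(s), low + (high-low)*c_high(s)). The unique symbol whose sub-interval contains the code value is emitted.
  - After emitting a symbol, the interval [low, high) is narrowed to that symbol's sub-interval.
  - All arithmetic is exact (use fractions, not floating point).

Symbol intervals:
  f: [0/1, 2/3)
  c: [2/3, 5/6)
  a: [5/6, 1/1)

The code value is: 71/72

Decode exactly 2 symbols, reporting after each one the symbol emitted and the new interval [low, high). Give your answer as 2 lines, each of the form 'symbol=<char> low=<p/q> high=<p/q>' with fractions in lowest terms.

Answer: symbol=a low=5/6 high=1/1
symbol=a low=35/36 high=1/1

Derivation:
Step 1: interval [0/1, 1/1), width = 1/1 - 0/1 = 1/1
  'f': [0/1 + 1/1*0/1, 0/1 + 1/1*2/3) = [0/1, 2/3)
  'c': [0/1 + 1/1*2/3, 0/1 + 1/1*5/6) = [2/3, 5/6)
  'a': [0/1 + 1/1*5/6, 0/1 + 1/1*1/1) = [5/6, 1/1) <- contains code 71/72
  emit 'a', narrow to [5/6, 1/1)
Step 2: interval [5/6, 1/1), width = 1/1 - 5/6 = 1/6
  'f': [5/6 + 1/6*0/1, 5/6 + 1/6*2/3) = [5/6, 17/18)
  'c': [5/6 + 1/6*2/3, 5/6 + 1/6*5/6) = [17/18, 35/36)
  'a': [5/6 + 1/6*5/6, 5/6 + 1/6*1/1) = [35/36, 1/1) <- contains code 71/72
  emit 'a', narrow to [35/36, 1/1)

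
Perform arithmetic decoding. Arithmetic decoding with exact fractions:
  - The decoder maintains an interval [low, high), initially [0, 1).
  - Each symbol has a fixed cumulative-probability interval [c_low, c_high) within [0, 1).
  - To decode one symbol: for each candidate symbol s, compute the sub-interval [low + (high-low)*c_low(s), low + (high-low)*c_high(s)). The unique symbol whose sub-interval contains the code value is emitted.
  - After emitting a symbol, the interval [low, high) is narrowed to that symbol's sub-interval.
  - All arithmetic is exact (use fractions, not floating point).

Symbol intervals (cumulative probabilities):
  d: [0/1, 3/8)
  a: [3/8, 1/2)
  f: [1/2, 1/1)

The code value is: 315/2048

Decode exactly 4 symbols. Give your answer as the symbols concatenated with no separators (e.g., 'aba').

Answer: dadf

Derivation:
Step 1: interval [0/1, 1/1), width = 1/1 - 0/1 = 1/1
  'd': [0/1 + 1/1*0/1, 0/1 + 1/1*3/8) = [0/1, 3/8) <- contains code 315/2048
  'a': [0/1 + 1/1*3/8, 0/1 + 1/1*1/2) = [3/8, 1/2)
  'f': [0/1 + 1/1*1/2, 0/1 + 1/1*1/1) = [1/2, 1/1)
  emit 'd', narrow to [0/1, 3/8)
Step 2: interval [0/1, 3/8), width = 3/8 - 0/1 = 3/8
  'd': [0/1 + 3/8*0/1, 0/1 + 3/8*3/8) = [0/1, 9/64)
  'a': [0/1 + 3/8*3/8, 0/1 + 3/8*1/2) = [9/64, 3/16) <- contains code 315/2048
  'f': [0/1 + 3/8*1/2, 0/1 + 3/8*1/1) = [3/16, 3/8)
  emit 'a', narrow to [9/64, 3/16)
Step 3: interval [9/64, 3/16), width = 3/16 - 9/64 = 3/64
  'd': [9/64 + 3/64*0/1, 9/64 + 3/64*3/8) = [9/64, 81/512) <- contains code 315/2048
  'a': [9/64 + 3/64*3/8, 9/64 + 3/64*1/2) = [81/512, 21/128)
  'f': [9/64 + 3/64*1/2, 9/64 + 3/64*1/1) = [21/128, 3/16)
  emit 'd', narrow to [9/64, 81/512)
Step 4: interval [9/64, 81/512), width = 81/512 - 9/64 = 9/512
  'd': [9/64 + 9/512*0/1, 9/64 + 9/512*3/8) = [9/64, 603/4096)
  'a': [9/64 + 9/512*3/8, 9/64 + 9/512*1/2) = [603/4096, 153/1024)
  'f': [9/64 + 9/512*1/2, 9/64 + 9/512*1/1) = [153/1024, 81/512) <- contains code 315/2048
  emit 'f', narrow to [153/1024, 81/512)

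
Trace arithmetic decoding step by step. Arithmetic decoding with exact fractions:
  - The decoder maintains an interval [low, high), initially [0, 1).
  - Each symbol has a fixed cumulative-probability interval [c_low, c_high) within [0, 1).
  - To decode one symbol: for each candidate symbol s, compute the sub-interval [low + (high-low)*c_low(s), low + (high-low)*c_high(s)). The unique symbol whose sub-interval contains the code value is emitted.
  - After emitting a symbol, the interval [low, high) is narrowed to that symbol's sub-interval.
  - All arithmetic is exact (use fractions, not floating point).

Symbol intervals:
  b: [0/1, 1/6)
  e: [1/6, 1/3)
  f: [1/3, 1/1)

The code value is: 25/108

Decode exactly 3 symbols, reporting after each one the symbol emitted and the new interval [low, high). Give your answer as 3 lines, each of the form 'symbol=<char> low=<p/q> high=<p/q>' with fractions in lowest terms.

Step 1: interval [0/1, 1/1), width = 1/1 - 0/1 = 1/1
  'b': [0/1 + 1/1*0/1, 0/1 + 1/1*1/6) = [0/1, 1/6)
  'e': [0/1 + 1/1*1/6, 0/1 + 1/1*1/3) = [1/6, 1/3) <- contains code 25/108
  'f': [0/1 + 1/1*1/3, 0/1 + 1/1*1/1) = [1/3, 1/1)
  emit 'e', narrow to [1/6, 1/3)
Step 2: interval [1/6, 1/3), width = 1/3 - 1/6 = 1/6
  'b': [1/6 + 1/6*0/1, 1/6 + 1/6*1/6) = [1/6, 7/36)
  'e': [1/6 + 1/6*1/6, 1/6 + 1/6*1/3) = [7/36, 2/9)
  'f': [1/6 + 1/6*1/3, 1/6 + 1/6*1/1) = [2/9, 1/3) <- contains code 25/108
  emit 'f', narrow to [2/9, 1/3)
Step 3: interval [2/9, 1/3), width = 1/3 - 2/9 = 1/9
  'b': [2/9 + 1/9*0/1, 2/9 + 1/9*1/6) = [2/9, 13/54) <- contains code 25/108
  'e': [2/9 + 1/9*1/6, 2/9 + 1/9*1/3) = [13/54, 7/27)
  'f': [2/9 + 1/9*1/3, 2/9 + 1/9*1/1) = [7/27, 1/3)
  emit 'b', narrow to [2/9, 13/54)

Answer: symbol=e low=1/6 high=1/3
symbol=f low=2/9 high=1/3
symbol=b low=2/9 high=13/54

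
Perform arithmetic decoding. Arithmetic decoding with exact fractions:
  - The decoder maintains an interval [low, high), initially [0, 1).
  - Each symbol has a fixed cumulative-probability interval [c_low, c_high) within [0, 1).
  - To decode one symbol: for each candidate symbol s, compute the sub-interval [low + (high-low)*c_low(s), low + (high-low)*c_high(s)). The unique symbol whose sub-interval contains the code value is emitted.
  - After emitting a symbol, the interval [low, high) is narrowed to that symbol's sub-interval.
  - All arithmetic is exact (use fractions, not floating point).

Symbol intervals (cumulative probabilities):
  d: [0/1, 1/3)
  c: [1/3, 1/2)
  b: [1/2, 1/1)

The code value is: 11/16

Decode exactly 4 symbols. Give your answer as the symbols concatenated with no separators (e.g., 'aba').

Step 1: interval [0/1, 1/1), width = 1/1 - 0/1 = 1/1
  'd': [0/1 + 1/1*0/1, 0/1 + 1/1*1/3) = [0/1, 1/3)
  'c': [0/1 + 1/1*1/3, 0/1 + 1/1*1/2) = [1/3, 1/2)
  'b': [0/1 + 1/1*1/2, 0/1 + 1/1*1/1) = [1/2, 1/1) <- contains code 11/16
  emit 'b', narrow to [1/2, 1/1)
Step 2: interval [1/2, 1/1), width = 1/1 - 1/2 = 1/2
  'd': [1/2 + 1/2*0/1, 1/2 + 1/2*1/3) = [1/2, 2/3)
  'c': [1/2 + 1/2*1/3, 1/2 + 1/2*1/2) = [2/3, 3/4) <- contains code 11/16
  'b': [1/2 + 1/2*1/2, 1/2 + 1/2*1/1) = [3/4, 1/1)
  emit 'c', narrow to [2/3, 3/4)
Step 3: interval [2/3, 3/4), width = 3/4 - 2/3 = 1/12
  'd': [2/3 + 1/12*0/1, 2/3 + 1/12*1/3) = [2/3, 25/36) <- contains code 11/16
  'c': [2/3 + 1/12*1/3, 2/3 + 1/12*1/2) = [25/36, 17/24)
  'b': [2/3 + 1/12*1/2, 2/3 + 1/12*1/1) = [17/24, 3/4)
  emit 'd', narrow to [2/3, 25/36)
Step 4: interval [2/3, 25/36), width = 25/36 - 2/3 = 1/36
  'd': [2/3 + 1/36*0/1, 2/3 + 1/36*1/3) = [2/3, 73/108)
  'c': [2/3 + 1/36*1/3, 2/3 + 1/36*1/2) = [73/108, 49/72)
  'b': [2/3 + 1/36*1/2, 2/3 + 1/36*1/1) = [49/72, 25/36) <- contains code 11/16
  emit 'b', narrow to [49/72, 25/36)

Answer: bcdb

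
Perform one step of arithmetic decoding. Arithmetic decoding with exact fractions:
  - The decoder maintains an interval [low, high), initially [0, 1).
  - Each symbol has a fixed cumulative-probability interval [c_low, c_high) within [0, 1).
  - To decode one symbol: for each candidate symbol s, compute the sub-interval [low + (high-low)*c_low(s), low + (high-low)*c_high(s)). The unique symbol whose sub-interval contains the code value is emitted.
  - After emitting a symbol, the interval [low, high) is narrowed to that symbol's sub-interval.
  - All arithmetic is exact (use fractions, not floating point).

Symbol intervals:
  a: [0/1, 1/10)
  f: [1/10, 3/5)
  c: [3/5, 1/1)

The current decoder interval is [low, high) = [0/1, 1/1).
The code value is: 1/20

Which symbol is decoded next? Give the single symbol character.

Interval width = high − low = 1/1 − 0/1 = 1/1
Scaled code = (code − low) / width = (1/20 − 0/1) / 1/1 = 1/20
  a: [0/1, 1/10) ← scaled code falls here ✓
  f: [1/10, 3/5) 
  c: [3/5, 1/1) 

Answer: a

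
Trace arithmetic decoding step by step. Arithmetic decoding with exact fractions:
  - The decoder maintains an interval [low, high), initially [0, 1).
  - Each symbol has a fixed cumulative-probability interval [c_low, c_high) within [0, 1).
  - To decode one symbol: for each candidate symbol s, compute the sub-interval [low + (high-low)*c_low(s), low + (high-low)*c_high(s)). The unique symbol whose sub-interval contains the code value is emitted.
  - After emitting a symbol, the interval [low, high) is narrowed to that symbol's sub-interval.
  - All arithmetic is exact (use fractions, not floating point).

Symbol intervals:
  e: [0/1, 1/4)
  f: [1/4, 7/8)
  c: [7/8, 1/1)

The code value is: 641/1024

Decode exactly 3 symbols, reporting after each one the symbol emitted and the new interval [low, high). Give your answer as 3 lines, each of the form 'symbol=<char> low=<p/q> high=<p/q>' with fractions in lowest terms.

Step 1: interval [0/1, 1/1), width = 1/1 - 0/1 = 1/1
  'e': [0/1 + 1/1*0/1, 0/1 + 1/1*1/4) = [0/1, 1/4)
  'f': [0/1 + 1/1*1/4, 0/1 + 1/1*7/8) = [1/4, 7/8) <- contains code 641/1024
  'c': [0/1 + 1/1*7/8, 0/1 + 1/1*1/1) = [7/8, 1/1)
  emit 'f', narrow to [1/4, 7/8)
Step 2: interval [1/4, 7/8), width = 7/8 - 1/4 = 5/8
  'e': [1/4 + 5/8*0/1, 1/4 + 5/8*1/4) = [1/4, 13/32)
  'f': [1/4 + 5/8*1/4, 1/4 + 5/8*7/8) = [13/32, 51/64) <- contains code 641/1024
  'c': [1/4 + 5/8*7/8, 1/4 + 5/8*1/1) = [51/64, 7/8)
  emit 'f', narrow to [13/32, 51/64)
Step 3: interval [13/32, 51/64), width = 51/64 - 13/32 = 25/64
  'e': [13/32 + 25/64*0/1, 13/32 + 25/64*1/4) = [13/32, 129/256)
  'f': [13/32 + 25/64*1/4, 13/32 + 25/64*7/8) = [129/256, 383/512) <- contains code 641/1024
  'c': [13/32 + 25/64*7/8, 13/32 + 25/64*1/1) = [383/512, 51/64)
  emit 'f', narrow to [129/256, 383/512)

Answer: symbol=f low=1/4 high=7/8
symbol=f low=13/32 high=51/64
symbol=f low=129/256 high=383/512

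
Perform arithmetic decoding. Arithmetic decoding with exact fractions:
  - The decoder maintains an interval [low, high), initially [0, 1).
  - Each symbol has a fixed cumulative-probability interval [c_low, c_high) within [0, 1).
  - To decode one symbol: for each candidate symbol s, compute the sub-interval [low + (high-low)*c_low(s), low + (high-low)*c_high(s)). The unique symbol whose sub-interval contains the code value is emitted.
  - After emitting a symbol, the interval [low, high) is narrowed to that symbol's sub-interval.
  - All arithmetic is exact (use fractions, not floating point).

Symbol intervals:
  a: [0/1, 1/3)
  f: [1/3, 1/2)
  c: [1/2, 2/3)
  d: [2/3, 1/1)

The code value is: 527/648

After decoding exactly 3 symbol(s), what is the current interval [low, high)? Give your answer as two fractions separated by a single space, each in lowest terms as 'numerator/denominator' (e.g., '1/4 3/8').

Answer: 29/36 22/27

Derivation:
Step 1: interval [0/1, 1/1), width = 1/1 - 0/1 = 1/1
  'a': [0/1 + 1/1*0/1, 0/1 + 1/1*1/3) = [0/1, 1/3)
  'f': [0/1 + 1/1*1/3, 0/1 + 1/1*1/2) = [1/3, 1/2)
  'c': [0/1 + 1/1*1/2, 0/1 + 1/1*2/3) = [1/2, 2/3)
  'd': [0/1 + 1/1*2/3, 0/1 + 1/1*1/1) = [2/3, 1/1) <- contains code 527/648
  emit 'd', narrow to [2/3, 1/1)
Step 2: interval [2/3, 1/1), width = 1/1 - 2/3 = 1/3
  'a': [2/3 + 1/3*0/1, 2/3 + 1/3*1/3) = [2/3, 7/9)
  'f': [2/3 + 1/3*1/3, 2/3 + 1/3*1/2) = [7/9, 5/6) <- contains code 527/648
  'c': [2/3 + 1/3*1/2, 2/3 + 1/3*2/3) = [5/6, 8/9)
  'd': [2/3 + 1/3*2/3, 2/3 + 1/3*1/1) = [8/9, 1/1)
  emit 'f', narrow to [7/9, 5/6)
Step 3: interval [7/9, 5/6), width = 5/6 - 7/9 = 1/18
  'a': [7/9 + 1/18*0/1, 7/9 + 1/18*1/3) = [7/9, 43/54)
  'f': [7/9 + 1/18*1/3, 7/9 + 1/18*1/2) = [43/54, 29/36)
  'c': [7/9 + 1/18*1/2, 7/9 + 1/18*2/3) = [29/36, 22/27) <- contains code 527/648
  'd': [7/9 + 1/18*2/3, 7/9 + 1/18*1/1) = [22/27, 5/6)
  emit 'c', narrow to [29/36, 22/27)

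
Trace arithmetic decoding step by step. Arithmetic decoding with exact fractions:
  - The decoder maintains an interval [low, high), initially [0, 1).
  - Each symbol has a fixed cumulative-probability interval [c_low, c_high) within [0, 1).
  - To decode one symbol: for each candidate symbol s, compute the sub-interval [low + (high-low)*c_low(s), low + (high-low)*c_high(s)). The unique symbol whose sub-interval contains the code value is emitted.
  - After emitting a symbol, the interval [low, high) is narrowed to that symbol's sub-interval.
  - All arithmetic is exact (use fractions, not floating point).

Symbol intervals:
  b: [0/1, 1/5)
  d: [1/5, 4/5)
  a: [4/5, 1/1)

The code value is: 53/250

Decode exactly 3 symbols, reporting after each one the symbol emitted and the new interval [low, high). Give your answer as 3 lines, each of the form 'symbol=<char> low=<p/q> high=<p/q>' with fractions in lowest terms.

Answer: symbol=d low=1/5 high=4/5
symbol=b low=1/5 high=8/25
symbol=b low=1/5 high=28/125

Derivation:
Step 1: interval [0/1, 1/1), width = 1/1 - 0/1 = 1/1
  'b': [0/1 + 1/1*0/1, 0/1 + 1/1*1/5) = [0/1, 1/5)
  'd': [0/1 + 1/1*1/5, 0/1 + 1/1*4/5) = [1/5, 4/5) <- contains code 53/250
  'a': [0/1 + 1/1*4/5, 0/1 + 1/1*1/1) = [4/5, 1/1)
  emit 'd', narrow to [1/5, 4/5)
Step 2: interval [1/5, 4/5), width = 4/5 - 1/5 = 3/5
  'b': [1/5 + 3/5*0/1, 1/5 + 3/5*1/5) = [1/5, 8/25) <- contains code 53/250
  'd': [1/5 + 3/5*1/5, 1/5 + 3/5*4/5) = [8/25, 17/25)
  'a': [1/5 + 3/5*4/5, 1/5 + 3/5*1/1) = [17/25, 4/5)
  emit 'b', narrow to [1/5, 8/25)
Step 3: interval [1/5, 8/25), width = 8/25 - 1/5 = 3/25
  'b': [1/5 + 3/25*0/1, 1/5 + 3/25*1/5) = [1/5, 28/125) <- contains code 53/250
  'd': [1/5 + 3/25*1/5, 1/5 + 3/25*4/5) = [28/125, 37/125)
  'a': [1/5 + 3/25*4/5, 1/5 + 3/25*1/1) = [37/125, 8/25)
  emit 'b', narrow to [1/5, 28/125)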